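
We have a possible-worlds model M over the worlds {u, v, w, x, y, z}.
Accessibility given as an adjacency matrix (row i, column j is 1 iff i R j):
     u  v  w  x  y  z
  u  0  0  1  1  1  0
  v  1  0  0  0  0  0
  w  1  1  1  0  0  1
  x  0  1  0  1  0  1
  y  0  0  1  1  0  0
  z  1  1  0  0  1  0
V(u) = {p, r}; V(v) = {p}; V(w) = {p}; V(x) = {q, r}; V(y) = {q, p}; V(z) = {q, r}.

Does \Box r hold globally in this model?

No

Recall that \Box ψ holds at a world iff ψ holds at every accessible world, and \Diamond ψ holds iff ψ holds at some accessible world.
Let φ = \Box r. Evaluate φ at each world:
  u (successors {w, x, y}): φ is false.
  v (successors {u}): φ is true.
  w (successors {u, v, w, z}): φ is false.
  x (successors {v, x, z}): φ is false.
  y (successors {w, x}): φ is false.
  z (successors {u, v, y}): φ is false.
Detail at u (counterexample):
  At u: \Box r requires r at every successor {w, x, y}.
    r fails at w, so \Box r is false at u.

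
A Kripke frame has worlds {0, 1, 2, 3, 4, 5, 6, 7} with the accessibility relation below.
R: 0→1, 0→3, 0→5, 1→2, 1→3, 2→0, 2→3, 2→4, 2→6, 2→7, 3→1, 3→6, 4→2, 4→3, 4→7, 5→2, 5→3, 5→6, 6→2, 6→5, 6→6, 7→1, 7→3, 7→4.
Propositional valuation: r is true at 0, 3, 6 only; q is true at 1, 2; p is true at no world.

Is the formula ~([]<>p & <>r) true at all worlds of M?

Yes

Recall that []ψ holds at a world iff ψ holds at every accessible world, and <>ψ holds iff ψ holds at some accessible world.
Let φ = ~([]<>p & <>r). Evaluate φ at each world:
  0 (successors {1, 3, 5}): φ is true.
  1 (successors {2, 3}): φ is true.
  2 (successors {0, 3, 4, 6, 7}): φ is true.
  3 (successors {1, 6}): φ is true.
  4 (successors {2, 3, 7}): φ is true.
  5 (successors {2, 3, 6}): φ is true.
  6 (successors {2, 5, 6}): φ is true.
  7 (successors {1, 3, 4}): φ is true.
For instance, at 0:
  At 0: []<>p & <>r is false, so ~([]<>p & <>r) is true.
    At 0: []<>p is false, <>r is true, so []<>p & <>r is false.
      At 0: []<>p requires <>p at every successor {1, 3, 5}.
        <>p fails at 1, so []<>p is false at 0.
      At 0: <>r requires r at some successor in {1, 3, 5}.
        r holds at 3, so <>r is true at 0.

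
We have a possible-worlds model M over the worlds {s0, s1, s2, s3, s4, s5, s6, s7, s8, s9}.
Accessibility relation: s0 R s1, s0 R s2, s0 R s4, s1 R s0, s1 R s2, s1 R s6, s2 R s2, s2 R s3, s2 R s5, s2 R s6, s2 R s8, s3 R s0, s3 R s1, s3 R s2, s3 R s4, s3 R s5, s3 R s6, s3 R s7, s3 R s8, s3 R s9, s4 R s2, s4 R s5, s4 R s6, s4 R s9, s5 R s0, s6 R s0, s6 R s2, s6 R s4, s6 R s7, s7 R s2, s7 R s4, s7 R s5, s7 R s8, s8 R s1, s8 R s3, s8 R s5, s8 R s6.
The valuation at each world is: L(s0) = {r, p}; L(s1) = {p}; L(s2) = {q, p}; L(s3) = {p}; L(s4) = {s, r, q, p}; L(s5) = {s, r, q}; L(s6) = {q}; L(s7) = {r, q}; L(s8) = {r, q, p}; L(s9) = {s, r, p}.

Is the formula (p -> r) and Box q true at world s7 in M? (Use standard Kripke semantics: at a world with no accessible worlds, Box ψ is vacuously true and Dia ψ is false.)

Recall that Box ψ holds at a world iff ψ holds at every accessible world, and Dia ψ holds iff ψ holds at some accessible world.
At s7: p -> r is true, Box q is true, so (p -> r) and Box q is true.
  At s7: Box q requires q at every successor {s2, s4, s5, s8}.
    At s2: q is true.
    At s4: q is true.
    At s5: q is true.
    At s8: q is true.
  So Box q is true at s7.

Yes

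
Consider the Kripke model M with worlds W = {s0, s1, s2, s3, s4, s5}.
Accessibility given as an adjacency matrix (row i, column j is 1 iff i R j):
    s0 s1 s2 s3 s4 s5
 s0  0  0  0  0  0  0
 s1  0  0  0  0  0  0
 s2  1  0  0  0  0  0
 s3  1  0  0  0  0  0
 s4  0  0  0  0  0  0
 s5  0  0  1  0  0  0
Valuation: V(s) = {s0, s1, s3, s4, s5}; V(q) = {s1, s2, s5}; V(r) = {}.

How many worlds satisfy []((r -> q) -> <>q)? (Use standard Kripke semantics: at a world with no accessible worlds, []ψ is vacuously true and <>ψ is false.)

Let φ = []((r -> q) -> <>q). Evaluate φ at each world:
  s0 (successors ∅): φ is true.
  s1 (successors ∅): φ is true.
  s2 (successors {s0}): φ is false.
  s3 (successors {s0}): φ is false.
  s4 (successors ∅): φ is true.
  s5 (successors {s2}): φ is false.
For instance, at s2:
  At s2: []((r -> q) -> <>q) requires (r -> q) -> <>q at every successor {s0}.
    (r -> q) -> <>q fails at s0, so []((r -> q) -> <>q) is false at s2.
      At s0: r -> q is true, <>q is false, so (r -> q) -> <>q is false.
Satisfying worlds: {s0, s1, s4}

3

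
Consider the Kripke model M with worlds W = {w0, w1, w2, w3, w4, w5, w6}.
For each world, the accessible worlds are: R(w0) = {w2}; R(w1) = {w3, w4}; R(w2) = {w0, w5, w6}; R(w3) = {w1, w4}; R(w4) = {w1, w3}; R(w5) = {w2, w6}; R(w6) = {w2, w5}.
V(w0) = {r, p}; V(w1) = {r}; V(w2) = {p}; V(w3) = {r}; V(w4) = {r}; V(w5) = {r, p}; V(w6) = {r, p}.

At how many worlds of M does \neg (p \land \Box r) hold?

Let φ = \neg (p \land \Box r). Evaluate φ at each world:
  w0 (successors {w2}): φ is true.
  w1 (successors {w3, w4}): φ is true.
  w2 (successors {w0, w5, w6}): φ is false.
  w3 (successors {w1, w4}): φ is true.
  w4 (successors {w1, w3}): φ is true.
  w5 (successors {w2, w6}): φ is true.
  w6 (successors {w2, w5}): φ is true.
For instance, at w6:
  At w6: p \land \Box r is false, so \neg (p \land \Box r) is true.
    At w6: p is true, \Box r is false, so p \land \Box r is false.
      At w6: \Box r requires r at every successor {w2, w5}.
        r fails at w2, so \Box r is false at w6.
Satisfying worlds: {w0, w1, w3, w4, w5, w6}

6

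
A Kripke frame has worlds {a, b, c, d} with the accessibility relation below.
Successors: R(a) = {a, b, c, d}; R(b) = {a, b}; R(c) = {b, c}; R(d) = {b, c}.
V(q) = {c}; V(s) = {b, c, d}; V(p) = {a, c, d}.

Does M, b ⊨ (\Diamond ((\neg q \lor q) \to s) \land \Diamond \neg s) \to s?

Recall that \Diamond ψ holds at a world iff ψ holds at some accessible world.
At b: \Diamond ((\neg q \lor q) \to s) \land \Diamond \neg s is true, s is true, so (\Diamond ((\neg q \lor q) \to s) \land \Diamond \neg s) \to s is true.
  At b: \Diamond ((\neg q \lor q) \to s) is true, \Diamond \neg s is true, so \Diamond ((\neg q \lor q) \to s) \land \Diamond \neg s is true.
    At b: \Diamond ((\neg q \lor q) \to s) requires (\neg q \lor q) \to s at some successor in {a, b}.
      (\neg q \lor q) \to s holds at b, so \Diamond ((\neg q \lor q) \to s) is true at b.
    At b: \Diamond \neg s requires \neg s at some successor in {a, b}.
      \neg s holds at a, so \Diamond \neg s is true at b.

Yes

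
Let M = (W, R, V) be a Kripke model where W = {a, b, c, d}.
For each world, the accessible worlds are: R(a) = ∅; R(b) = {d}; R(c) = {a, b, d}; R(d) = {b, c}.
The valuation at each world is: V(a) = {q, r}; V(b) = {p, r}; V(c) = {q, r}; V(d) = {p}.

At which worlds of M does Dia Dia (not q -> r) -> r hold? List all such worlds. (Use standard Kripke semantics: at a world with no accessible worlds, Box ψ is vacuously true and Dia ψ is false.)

a, b, c

Recall that Dia ψ holds at a world iff ψ holds at some accessible world.
Let φ = Dia Dia (not q -> r) -> r. Evaluate φ at each world:
  a (successors ∅): φ is true.
  b (successors {d}): φ is true.
  c (successors {a, b, d}): φ is true.
  d (successors {b, c}): φ is false.
For instance, at d:
  At d: Dia Dia (not q -> r) is true, r is false, so Dia Dia (not q -> r) -> r is false.
    At d: Dia Dia (not q -> r) requires Dia (not q -> r) at some successor in {b, c}.
      Dia (not q -> r) holds at c, so Dia Dia (not q -> r) is true at d.
Satisfying worlds: {a, b, c}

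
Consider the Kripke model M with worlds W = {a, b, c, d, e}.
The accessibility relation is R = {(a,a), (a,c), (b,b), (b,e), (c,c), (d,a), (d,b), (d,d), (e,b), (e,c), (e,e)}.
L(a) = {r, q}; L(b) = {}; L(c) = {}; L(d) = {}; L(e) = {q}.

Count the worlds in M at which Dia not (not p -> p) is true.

5

Recall that Dia ψ holds at a world iff ψ holds at some accessible world.
Let φ = Dia not (not p -> p). Evaluate φ at each world:
  a (successors {a, c}): φ is true.
  b (successors {b, e}): φ is true.
  c (successors {c}): φ is true.
  d (successors {a, b, d}): φ is true.
  e (successors {b, c, e}): φ is true.
For instance, at b:
  At b: Dia not (not p -> p) requires not (not p -> p) at some successor in {b, e}.
    not (not p -> p) holds at b, so Dia not (not p -> p) is true at b.
Satisfying worlds: {a, b, c, d, e}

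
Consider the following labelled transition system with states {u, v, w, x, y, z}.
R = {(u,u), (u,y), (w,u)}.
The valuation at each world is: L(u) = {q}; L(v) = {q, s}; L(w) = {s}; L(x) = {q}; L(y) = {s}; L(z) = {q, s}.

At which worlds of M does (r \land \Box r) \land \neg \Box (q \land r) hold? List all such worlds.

Let φ = (r \land \Box r) \land \neg \Box (q \land r). Evaluate φ at each world:
  u (successors {u, y}): φ is false.
  v (successors ∅): φ is false.
  w (successors {u}): φ is false.
  x (successors ∅): φ is false.
  y (successors ∅): φ is false.
  z (successors ∅): φ is false.
For instance, at u:
  At u: r \land \Box r is false, \neg \Box (q \land r) is true, so (r \land \Box r) \land \neg \Box (q \land r) is false.
    At u: r is false, \Box r is false, so r \land \Box r is false.
      At u: \Box r requires r at every successor {u, y}.
        r fails at u, so \Box r is false at u.
    At u: \Box (q \land r) is false, so \neg \Box (q \land r) is true.
      At u: \Box (q \land r) requires q \land r at every successor {u, y}.
        q \land r fails at u, so \Box (q \land r) is false at u.
Satisfying worlds: none.

none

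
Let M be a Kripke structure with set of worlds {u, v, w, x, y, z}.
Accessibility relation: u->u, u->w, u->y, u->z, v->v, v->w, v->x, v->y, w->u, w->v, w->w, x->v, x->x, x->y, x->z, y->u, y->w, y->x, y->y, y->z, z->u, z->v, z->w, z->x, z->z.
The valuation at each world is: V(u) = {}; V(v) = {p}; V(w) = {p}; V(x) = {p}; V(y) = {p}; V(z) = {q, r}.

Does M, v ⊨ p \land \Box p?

At v: p is true, \Box p is true, so p \land \Box p is true.
  At v: \Box p requires p at every successor {v, w, x, y}.
    At v: p is true.
    At w: p is true.
    At x: p is true.
    At y: p is true.
  So \Box p is true at v.

Yes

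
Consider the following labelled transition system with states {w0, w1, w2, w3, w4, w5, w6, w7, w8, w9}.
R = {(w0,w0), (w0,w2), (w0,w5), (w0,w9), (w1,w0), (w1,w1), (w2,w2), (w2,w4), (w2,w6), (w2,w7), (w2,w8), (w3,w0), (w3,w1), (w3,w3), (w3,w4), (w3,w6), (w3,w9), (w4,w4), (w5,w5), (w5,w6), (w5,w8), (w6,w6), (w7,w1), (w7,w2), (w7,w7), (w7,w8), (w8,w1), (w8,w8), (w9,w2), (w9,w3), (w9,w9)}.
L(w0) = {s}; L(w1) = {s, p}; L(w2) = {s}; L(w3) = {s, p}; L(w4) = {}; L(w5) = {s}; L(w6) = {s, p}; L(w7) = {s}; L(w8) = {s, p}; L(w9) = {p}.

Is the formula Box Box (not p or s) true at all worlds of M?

No

Let φ = Box Box (not p or s). Evaluate φ at each world:
  w0 (successors {w0, w2, w5, w9}): φ is false.
  w1 (successors {w0, w1}): φ is false.
  w2 (successors {w2, w4, w6, w7, w8}): φ is true.
  w3 (successors {w0, w1, w3, w4, w6, w9}): φ is false.
  w4 (successors {w4}): φ is true.
  w5 (successors {w5, w6, w8}): φ is true.
  w6 (successors {w6}): φ is true.
  w7 (successors {w1, w2, w7, w8}): φ is true.
  w8 (successors {w1, w8}): φ is true.
  w9 (successors {w2, w3, w9}): φ is false.
Detail at w0 (counterexample):
  At w0: Box Box (not p or s) requires Box (not p or s) at every successor {w0, w2, w5, w9}.
    Box (not p or s) fails at w0, so Box Box (not p or s) is false at w0.
      At w0: Box (not p or s) requires not p or s at every successor {w0, w2, w5, w9}.
        not p or s fails at w9, so Box (not p or s) is false at w0.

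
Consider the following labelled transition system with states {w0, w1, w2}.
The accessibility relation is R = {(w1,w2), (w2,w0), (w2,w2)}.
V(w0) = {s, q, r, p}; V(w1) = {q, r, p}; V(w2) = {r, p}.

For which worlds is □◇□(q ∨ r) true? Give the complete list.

Recall that □ψ holds at a world iff ψ holds at every accessible world, and ◇ψ holds iff ψ holds at some accessible world.
Let φ = □◇□(q ∨ r). Evaluate φ at each world:
  w0 (successors ∅): φ is true.
  w1 (successors {w2}): φ is true.
  w2 (successors {w0, w2}): φ is false.
For instance, at w1:
  At w1: □◇□(q ∨ r) requires ◇□(q ∨ r) at every successor {w2}.
      At w2: ◇□(q ∨ r) requires □(q ∨ r) at some successor in {w0, w2}.
        □(q ∨ r) holds at w0, so ◇□(q ∨ r) is true at w2.
  So □◇□(q ∨ r) is true at w1.
Satisfying worlds: {w0, w1}

w0, w1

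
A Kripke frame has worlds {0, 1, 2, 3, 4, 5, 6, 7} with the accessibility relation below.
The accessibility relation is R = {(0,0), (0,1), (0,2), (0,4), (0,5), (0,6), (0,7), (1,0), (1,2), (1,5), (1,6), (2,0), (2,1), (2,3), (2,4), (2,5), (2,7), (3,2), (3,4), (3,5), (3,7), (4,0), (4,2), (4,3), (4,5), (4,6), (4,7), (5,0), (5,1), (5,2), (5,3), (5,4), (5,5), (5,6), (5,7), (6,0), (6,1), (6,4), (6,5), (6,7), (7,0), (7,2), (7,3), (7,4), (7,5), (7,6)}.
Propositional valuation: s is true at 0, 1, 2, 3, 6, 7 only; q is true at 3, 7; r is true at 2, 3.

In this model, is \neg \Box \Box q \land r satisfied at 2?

At 2: \neg \Box \Box q is true, r is true, so \neg \Box \Box q \land r is true.
  At 2: \Box \Box q is false, so \neg \Box \Box q is true.
    At 2: \Box \Box q requires \Box q at every successor {0, 1, 3, 4, 5, 7}.
      \Box q fails at 0, so \Box \Box q is false at 2.

Yes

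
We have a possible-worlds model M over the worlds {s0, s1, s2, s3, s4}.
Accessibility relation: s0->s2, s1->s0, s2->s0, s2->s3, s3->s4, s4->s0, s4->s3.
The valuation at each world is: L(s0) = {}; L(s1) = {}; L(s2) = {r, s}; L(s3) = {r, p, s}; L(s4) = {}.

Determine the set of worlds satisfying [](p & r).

Let φ = [](p & r). Evaluate φ at each world:
  s0 (successors {s2}): φ is false.
  s1 (successors {s0}): φ is false.
  s2 (successors {s0, s3}): φ is false.
  s3 (successors {s4}): φ is false.
  s4 (successors {s0, s3}): φ is false.
For instance, at s4:
  At s4: [](p & r) requires p & r at every successor {s0, s3}.
    p & r fails at s0, so [](p & r) is false at s4.
Satisfying worlds: none.

none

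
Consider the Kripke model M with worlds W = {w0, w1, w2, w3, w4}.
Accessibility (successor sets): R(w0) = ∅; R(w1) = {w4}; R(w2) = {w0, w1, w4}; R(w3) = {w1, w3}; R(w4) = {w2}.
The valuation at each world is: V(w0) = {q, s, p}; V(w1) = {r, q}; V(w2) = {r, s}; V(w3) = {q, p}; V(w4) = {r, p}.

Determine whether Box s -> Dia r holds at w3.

Yes

At w3: Box s is false, Dia r is true, so Box s -> Dia r is true.
  At w3: Box s requires s at every successor {w1, w3}.
    s fails at w1, so Box s is false at w3.
  At w3: Dia r requires r at some successor in {w1, w3}.
    r holds at w1, so Dia r is true at w3.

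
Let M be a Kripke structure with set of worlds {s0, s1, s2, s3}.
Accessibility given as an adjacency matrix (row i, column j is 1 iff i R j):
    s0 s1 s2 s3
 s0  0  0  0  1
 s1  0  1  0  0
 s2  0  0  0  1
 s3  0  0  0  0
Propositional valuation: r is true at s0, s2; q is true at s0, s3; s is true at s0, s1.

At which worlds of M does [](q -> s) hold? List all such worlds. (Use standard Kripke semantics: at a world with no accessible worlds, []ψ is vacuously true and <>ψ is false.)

s1, s3

Let φ = [](q -> s). Evaluate φ at each world:
  s0 (successors {s3}): φ is false.
  s1 (successors {s1}): φ is true.
  s2 (successors {s3}): φ is false.
  s3 (successors ∅): φ is true.
For instance, at s0:
  At s0: [](q -> s) requires q -> s at every successor {s3}.
    q -> s fails at s3, so [](q -> s) is false at s0.
Satisfying worlds: {s1, s3}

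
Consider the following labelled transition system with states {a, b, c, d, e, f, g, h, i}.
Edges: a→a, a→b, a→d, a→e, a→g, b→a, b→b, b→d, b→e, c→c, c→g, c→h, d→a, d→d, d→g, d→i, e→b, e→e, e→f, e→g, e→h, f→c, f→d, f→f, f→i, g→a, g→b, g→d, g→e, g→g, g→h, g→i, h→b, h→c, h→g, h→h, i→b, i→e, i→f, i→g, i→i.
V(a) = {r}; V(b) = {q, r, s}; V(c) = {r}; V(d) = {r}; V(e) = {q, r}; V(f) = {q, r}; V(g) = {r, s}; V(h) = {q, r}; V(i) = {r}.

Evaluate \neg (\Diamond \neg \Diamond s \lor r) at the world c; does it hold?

At c: \Diamond \neg \Diamond s \lor r is true, so \neg (\Diamond \neg \Diamond s \lor r) is false.
  At c: \Diamond \neg \Diamond s is false, r is true, so \Diamond \neg \Diamond s \lor r is true.
    At c: \Diamond \neg \Diamond s requires \neg \Diamond s at some successor in {c, g, h}.
      At c: \neg \Diamond s is false.
      At g: \neg \Diamond s is false.
      At h: \neg \Diamond s is false.
    So \Diamond \neg \Diamond s is false at c.

No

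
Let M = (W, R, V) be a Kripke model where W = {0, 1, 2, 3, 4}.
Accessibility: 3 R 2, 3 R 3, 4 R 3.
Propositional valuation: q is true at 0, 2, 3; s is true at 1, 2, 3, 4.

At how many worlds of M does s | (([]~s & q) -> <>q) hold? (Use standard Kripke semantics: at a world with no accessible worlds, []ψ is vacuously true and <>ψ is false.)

4

Let φ = s | (([]~s & q) -> <>q). Evaluate φ at each world:
  0 (successors ∅): φ is false.
  1 (successors ∅): φ is true.
  2 (successors ∅): φ is true.
  3 (successors {2, 3}): φ is true.
  4 (successors {3}): φ is true.
For instance, at 3:
  At 3: s is true, ([]~s & q) -> <>q is true, so s | (([]~s & q) -> <>q) is true.
    At 3: []~s & q is false, <>q is true, so ([]~s & q) -> <>q is true.
      At 3: []~s is false, q is true, so []~s & q is false.
      At 3: <>q requires q at some successor in {2, 3}.
        q holds at 2, so <>q is true at 3.
Satisfying worlds: {1, 2, 3, 4}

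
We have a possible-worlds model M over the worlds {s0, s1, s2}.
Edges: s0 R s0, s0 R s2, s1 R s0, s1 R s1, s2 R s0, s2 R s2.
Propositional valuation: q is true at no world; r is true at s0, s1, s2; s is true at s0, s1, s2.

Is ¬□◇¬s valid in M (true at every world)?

Yes

Let φ = ¬□◇¬s. Evaluate φ at each world:
  s0 (successors {s0, s2}): φ is true.
  s1 (successors {s0, s1}): φ is true.
  s2 (successors {s0, s2}): φ is true.
For instance, at s1:
  At s1: □◇¬s is false, so ¬□◇¬s is true.
    At s1: □◇¬s requires ◇¬s at every successor {s0, s1}.
      ◇¬s fails at s0, so □◇¬s is false at s1.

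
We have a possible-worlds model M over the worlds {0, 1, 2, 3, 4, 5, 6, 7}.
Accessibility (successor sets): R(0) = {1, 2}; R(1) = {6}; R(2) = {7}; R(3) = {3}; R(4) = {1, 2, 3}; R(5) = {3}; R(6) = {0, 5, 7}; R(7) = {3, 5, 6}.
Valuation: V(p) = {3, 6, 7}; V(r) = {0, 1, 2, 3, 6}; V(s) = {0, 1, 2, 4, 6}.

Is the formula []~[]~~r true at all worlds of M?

Recall that []ψ holds at a world iff ψ holds at every accessible world, and <>ψ holds iff ψ holds at some accessible world.
Let φ = []~[]~~r. Evaluate φ at each world:
  0 (successors {1, 2}): φ is false.
  1 (successors {6}): φ is true.
  2 (successors {7}): φ is true.
  3 (successors {3}): φ is false.
  4 (successors {1, 2, 3}): φ is false.
  5 (successors {3}): φ is false.
  6 (successors {0, 5, 7}): φ is false.
  7 (successors {3, 5, 6}): φ is false.
Detail at 0 (counterexample):
  At 0: []~[]~~r requires ~[]~~r at every successor {1, 2}.
    ~[]~~r fails at 1, so []~[]~~r is false at 0.
      At 1: []~~r is true, so ~[]~~r is false.

No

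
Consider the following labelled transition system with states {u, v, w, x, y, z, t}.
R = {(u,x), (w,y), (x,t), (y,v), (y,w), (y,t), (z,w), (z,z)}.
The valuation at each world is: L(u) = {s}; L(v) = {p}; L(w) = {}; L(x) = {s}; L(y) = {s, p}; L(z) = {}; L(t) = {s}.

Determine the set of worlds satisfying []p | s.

u, v, w, x, y, t

Recall that []ψ holds at a world iff ψ holds at every accessible world, and <>ψ holds iff ψ holds at some accessible world.
Let φ = []p | s. Evaluate φ at each world:
  u (successors {x}): φ is true.
  v (successors ∅): φ is true.
  w (successors {y}): φ is true.
  x (successors {t}): φ is true.
  y (successors {v, w, t}): φ is true.
  z (successors {w, z}): φ is false.
  t (successors ∅): φ is true.
For instance, at x:
  At x: []p is false, s is true, so []p | s is true.
    At x: []p requires p at every successor {t}.
      p fails at t, so []p is false at x.
Satisfying worlds: {u, v, w, x, y, t}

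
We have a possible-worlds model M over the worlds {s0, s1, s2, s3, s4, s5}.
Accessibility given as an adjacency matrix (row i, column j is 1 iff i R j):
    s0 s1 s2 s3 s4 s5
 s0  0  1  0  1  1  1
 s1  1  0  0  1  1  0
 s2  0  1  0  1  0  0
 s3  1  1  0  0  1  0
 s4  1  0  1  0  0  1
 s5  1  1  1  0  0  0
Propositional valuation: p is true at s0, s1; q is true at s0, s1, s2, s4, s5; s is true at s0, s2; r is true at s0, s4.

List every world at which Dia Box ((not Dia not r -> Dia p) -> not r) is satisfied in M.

Let φ = Dia Box ((not Dia not r -> Dia p) -> not r). Evaluate φ at each world:
  s0 (successors {s1, s3, s4, s5}): φ is false.
  s1 (successors {s0, s3, s4}): φ is false.
  s2 (successors {s1, s3}): φ is false.
  s3 (successors {s0, s1, s4}): φ is false.
  s4 (successors {s0, s2, s5}): φ is true.
  s5 (successors {s0, s1, s2}): φ is true.
For instance, at s4:
  At s4: Dia Box ((not Dia not r -> Dia p) -> not r) requires Box ((not Dia not r -> Dia p) -> not r) at some successor in {s0, s2, s5}.
    Box ((not Dia not r -> Dia p) -> not r) holds at s2, so Dia Box ((not Dia not r -> Dia p) -> not r) is true at s4.
      At s2: Box ((not Dia not r -> Dia p) -> not r) requires (not Dia not r -> Dia p) -> not r at every successor {s1, s3}.
        At s1: (not Dia not r -> Dia p) -> not r is true.
        At s3: (not Dia not r -> Dia p) -> not r is true.
      So Box ((not Dia not r -> Dia p) -> not r) is true at s2.
Satisfying worlds: {s4, s5}

s4, s5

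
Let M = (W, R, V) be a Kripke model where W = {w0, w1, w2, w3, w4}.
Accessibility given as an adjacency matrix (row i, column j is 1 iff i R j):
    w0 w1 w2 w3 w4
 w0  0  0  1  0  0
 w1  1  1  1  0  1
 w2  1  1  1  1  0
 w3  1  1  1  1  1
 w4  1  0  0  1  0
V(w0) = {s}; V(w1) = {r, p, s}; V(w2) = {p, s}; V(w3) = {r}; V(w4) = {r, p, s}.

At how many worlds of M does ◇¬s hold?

Let φ = ◇¬s. Evaluate φ at each world:
  w0 (successors {w2}): φ is false.
  w1 (successors {w0, w1, w2, w4}): φ is false.
  w2 (successors {w0, w1, w2, w3}): φ is true.
  w3 (successors {w0, w1, w2, w3, w4}): φ is true.
  w4 (successors {w0, w3}): φ is true.
For instance, at w2:
  At w2: ◇¬s requires ¬s at some successor in {w0, w1, w2, w3}.
    ¬s holds at w3, so ◇¬s is true at w2.
Satisfying worlds: {w2, w3, w4}

3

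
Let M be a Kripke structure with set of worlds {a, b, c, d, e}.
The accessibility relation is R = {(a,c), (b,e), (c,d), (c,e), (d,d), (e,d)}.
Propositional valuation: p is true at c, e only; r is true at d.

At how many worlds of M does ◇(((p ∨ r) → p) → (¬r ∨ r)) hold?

5

Let φ = ◇(((p ∨ r) → p) → (¬r ∨ r)). Evaluate φ at each world:
  a (successors {c}): φ is true.
  b (successors {e}): φ is true.
  c (successors {d, e}): φ is true.
  d (successors {d}): φ is true.
  e (successors {d}): φ is true.
For instance, at e:
  At e: ◇(((p ∨ r) → p) → (¬r ∨ r)) requires ((p ∨ r) → p) → (¬r ∨ r) at some successor in {d}.
    ((p ∨ r) → p) → (¬r ∨ r) holds at d, so ◇(((p ∨ r) → p) → (¬r ∨ r)) is true at e.
Satisfying worlds: {a, b, c, d, e}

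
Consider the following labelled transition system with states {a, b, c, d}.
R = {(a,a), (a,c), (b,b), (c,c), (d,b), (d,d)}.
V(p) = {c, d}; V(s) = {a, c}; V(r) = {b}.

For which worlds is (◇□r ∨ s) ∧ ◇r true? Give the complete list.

Let φ = (◇□r ∨ s) ∧ ◇r. Evaluate φ at each world:
  a (successors {a, c}): φ is false.
  b (successors {b}): φ is true.
  c (successors {c}): φ is false.
  d (successors {b, d}): φ is true.
For instance, at b:
  At b: ◇□r ∨ s is true, ◇r is true, so (◇□r ∨ s) ∧ ◇r is true.
    At b: ◇□r is true, s is false, so ◇□r ∨ s is true.
      At b: ◇□r requires □r at some successor in {b}.
        □r holds at b, so ◇□r is true at b.
    At b: ◇r requires r at some successor in {b}.
      r holds at b, so ◇r is true at b.
Satisfying worlds: {b, d}

b, d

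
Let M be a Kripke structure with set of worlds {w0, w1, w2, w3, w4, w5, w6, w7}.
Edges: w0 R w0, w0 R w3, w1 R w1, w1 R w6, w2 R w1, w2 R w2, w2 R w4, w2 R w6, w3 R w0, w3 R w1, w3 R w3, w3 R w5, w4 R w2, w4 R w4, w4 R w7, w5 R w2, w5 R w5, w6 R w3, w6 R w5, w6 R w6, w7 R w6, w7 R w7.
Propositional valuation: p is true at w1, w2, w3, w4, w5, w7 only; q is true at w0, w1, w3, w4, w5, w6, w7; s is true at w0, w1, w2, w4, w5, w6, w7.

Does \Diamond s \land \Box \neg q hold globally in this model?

No

Recall that \Box ψ holds at a world iff ψ holds at every accessible world, and \Diamond ψ holds iff ψ holds at some accessible world.
Let φ = \Diamond s \land \Box \neg q. Evaluate φ at each world:
  w0 (successors {w0, w3}): φ is false.
  w1 (successors {w1, w6}): φ is false.
  w2 (successors {w1, w2, w4, w6}): φ is false.
  w3 (successors {w0, w1, w3, w5}): φ is false.
  w4 (successors {w2, w4, w7}): φ is false.
  w5 (successors {w2, w5}): φ is false.
  w6 (successors {w3, w5, w6}): φ is false.
  w7 (successors {w6, w7}): φ is false.
Detail at w0 (counterexample):
  At w0: \Diamond s is true, \Box \neg q is false, so \Diamond s \land \Box \neg q is false.
    At w0: \Diamond s requires s at some successor in {w0, w3}.
      s holds at w0, so \Diamond s is true at w0.
    At w0: \Box \neg q requires \neg q at every successor {w0, w3}.
      \neg q fails at w0, so \Box \neg q is false at w0.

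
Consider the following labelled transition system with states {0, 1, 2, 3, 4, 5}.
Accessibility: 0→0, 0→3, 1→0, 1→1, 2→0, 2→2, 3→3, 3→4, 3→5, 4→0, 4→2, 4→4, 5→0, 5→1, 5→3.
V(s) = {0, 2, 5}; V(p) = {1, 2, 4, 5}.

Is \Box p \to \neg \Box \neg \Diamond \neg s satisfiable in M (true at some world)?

Let φ = \Box p \to \neg \Box \neg \Diamond \neg s. Evaluate φ at each world:
  0 (successors {0, 3}): φ is true.
  1 (successors {0, 1}): φ is true.
  2 (successors {0, 2}): φ is true.
  3 (successors {3, 4, 5}): φ is true.
  4 (successors {0, 2, 4}): φ is true.
  5 (successors {0, 1, 3}): φ is true.
Detail at 0 (witness):
  At 0: \Box p is false, \neg \Box \neg \Diamond \neg s is true, so \Box p \to \neg \Box \neg \Diamond \neg s is true.
    At 0: \Box p requires p at every successor {0, 3}.
      p fails at 0, so \Box p is false at 0.
    At 0: \Box \neg \Diamond \neg s is false, so \neg \Box \neg \Diamond \neg s is true.
      At 0: \Box \neg \Diamond \neg s requires \neg \Diamond \neg s at every successor {0, 3}.
        \neg \Diamond \neg s fails at 0, so \Box \neg \Diamond \neg s is false at 0.

Yes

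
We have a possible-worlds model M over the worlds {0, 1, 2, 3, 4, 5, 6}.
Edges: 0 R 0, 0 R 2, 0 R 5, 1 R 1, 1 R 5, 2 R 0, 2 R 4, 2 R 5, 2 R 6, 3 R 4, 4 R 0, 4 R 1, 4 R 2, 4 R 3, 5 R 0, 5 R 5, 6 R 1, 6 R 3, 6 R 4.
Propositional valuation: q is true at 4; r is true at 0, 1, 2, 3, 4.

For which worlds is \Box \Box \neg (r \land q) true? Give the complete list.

1, 3, 5

Let φ = \Box \Box \neg (r \land q). Evaluate φ at each world:
  0 (successors {0, 2, 5}): φ is false.
  1 (successors {1, 5}): φ is true.
  2 (successors {0, 4, 5, 6}): φ is false.
  3 (successors {4}): φ is true.
  4 (successors {0, 1, 2, 3}): φ is false.
  5 (successors {0, 5}): φ is true.
  6 (successors {1, 3, 4}): φ is false.
For instance, at 6:
  At 6: \Box \Box \neg (r \land q) requires \Box \neg (r \land q) at every successor {1, 3, 4}.
    \Box \neg (r \land q) fails at 3, so \Box \Box \neg (r \land q) is false at 6.
      At 3: \Box \neg (r \land q) requires \neg (r \land q) at every successor {4}.
        \neg (r \land q) fails at 4, so \Box \neg (r \land q) is false at 3.
Satisfying worlds: {1, 3, 5}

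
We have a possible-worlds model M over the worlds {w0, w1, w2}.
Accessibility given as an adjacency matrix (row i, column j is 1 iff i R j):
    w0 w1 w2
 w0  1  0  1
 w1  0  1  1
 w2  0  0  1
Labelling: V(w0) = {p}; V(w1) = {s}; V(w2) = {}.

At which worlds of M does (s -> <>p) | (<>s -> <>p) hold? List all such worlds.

Recall that <>ψ holds at a world iff ψ holds at some accessible world.
Let φ = (s -> <>p) | (<>s -> <>p). Evaluate φ at each world:
  w0 (successors {w0, w2}): φ is true.
  w1 (successors {w1, w2}): φ is false.
  w2 (successors {w2}): φ is true.
For instance, at w0:
  At w0: s -> <>p is true, <>s -> <>p is true, so (s -> <>p) | (<>s -> <>p) is true.
    At w0: s is false, <>p is true, so s -> <>p is true.
      At w0: <>p requires p at some successor in {w0, w2}.
        p holds at w0, so <>p is true at w0.
    At w0: <>s is false, <>p is true, so <>s -> <>p is true.
      At w0: <>s requires s at some successor in {w0, w2}.
        At w0: s is false.
        At w2: s is false.
      So <>s is false at w0.
      At w0: <>p requires p at some successor in {w0, w2}.
        p holds at w0, so <>p is true at w0.
Satisfying worlds: {w0, w2}

w0, w2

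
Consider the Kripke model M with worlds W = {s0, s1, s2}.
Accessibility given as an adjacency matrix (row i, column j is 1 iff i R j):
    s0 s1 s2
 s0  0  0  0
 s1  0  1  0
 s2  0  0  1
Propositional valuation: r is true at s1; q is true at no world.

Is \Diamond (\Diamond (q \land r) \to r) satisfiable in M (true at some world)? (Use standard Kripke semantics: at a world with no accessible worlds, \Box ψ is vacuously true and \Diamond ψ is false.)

Yes

Let φ = \Diamond (\Diamond (q \land r) \to r). Evaluate φ at each world:
  s0 (successors ∅): φ is false.
  s1 (successors {s1}): φ is true.
  s2 (successors {s2}): φ is true.
Detail at s1 (witness):
  At s1: \Diamond (\Diamond (q \land r) \to r) requires \Diamond (q \land r) \to r at some successor in {s1}.
    \Diamond (q \land r) \to r holds at s1, so \Diamond (\Diamond (q \land r) \to r) is true at s1.
      At s1: \Diamond (q \land r) is false, r is true, so \Diamond (q \land r) \to r is true.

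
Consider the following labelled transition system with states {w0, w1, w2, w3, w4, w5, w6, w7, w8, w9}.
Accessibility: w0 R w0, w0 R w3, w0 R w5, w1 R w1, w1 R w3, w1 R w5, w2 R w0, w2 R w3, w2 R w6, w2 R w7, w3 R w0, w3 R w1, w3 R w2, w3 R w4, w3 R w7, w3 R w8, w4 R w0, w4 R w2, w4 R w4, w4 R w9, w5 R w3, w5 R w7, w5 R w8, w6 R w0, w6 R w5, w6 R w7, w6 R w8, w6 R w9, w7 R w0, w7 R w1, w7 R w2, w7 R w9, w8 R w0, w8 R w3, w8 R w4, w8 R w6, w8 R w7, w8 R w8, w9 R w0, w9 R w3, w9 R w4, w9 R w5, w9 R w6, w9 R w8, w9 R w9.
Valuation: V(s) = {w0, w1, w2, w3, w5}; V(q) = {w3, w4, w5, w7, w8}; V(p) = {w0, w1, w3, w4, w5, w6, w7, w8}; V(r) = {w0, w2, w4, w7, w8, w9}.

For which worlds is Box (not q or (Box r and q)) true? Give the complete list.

Let φ = Box (not q or (Box r and q)). Evaluate φ at each world:
  w0 (successors {w0, w3, w5}): φ is false.
  w1 (successors {w1, w3, w5}): φ is false.
  w2 (successors {w0, w3, w6, w7}): φ is false.
  w3 (successors {w0, w1, w2, w4, w7, w8}): φ is false.
  w4 (successors {w0, w2, w4, w9}): φ is true.
  w5 (successors {w3, w7, w8}): φ is false.
  w6 (successors {w0, w5, w7, w8, w9}): φ is false.
  w7 (successors {w0, w1, w2, w9}): φ is true.
  w8 (successors {w0, w3, w4, w6, w7, w8}): φ is false.
  w9 (successors {w0, w3, w4, w5, w6, w8, w9}): φ is false.
For instance, at w3:
  At w3: Box (not q or (Box r and q)) requires not q or (Box r and q) at every successor {w0, w1, w2, w4, w7, w8}.
    not q or (Box r and q) fails at w7, so Box (not q or (Box r and q)) is false at w3.
      At w7: not q is false, Box r and q is false, so not q or (Box r and q) is false.
Satisfying worlds: {w4, w7}

w4, w7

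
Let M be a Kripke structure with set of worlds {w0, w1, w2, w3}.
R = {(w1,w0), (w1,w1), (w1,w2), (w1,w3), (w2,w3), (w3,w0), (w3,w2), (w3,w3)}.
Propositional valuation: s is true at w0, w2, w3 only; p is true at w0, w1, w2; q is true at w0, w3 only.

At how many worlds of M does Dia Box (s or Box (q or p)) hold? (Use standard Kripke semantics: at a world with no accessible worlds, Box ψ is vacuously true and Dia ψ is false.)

3

Let φ = Dia Box (s or Box (q or p)). Evaluate φ at each world:
  w0 (successors ∅): φ is false.
  w1 (successors {w0, w1, w2, w3}): φ is true.
  w2 (successors {w3}): φ is true.
  w3 (successors {w0, w2, w3}): φ is true.
For instance, at w1:
  At w1: Dia Box (s or Box (q or p)) requires Box (s or Box (q or p)) at some successor in {w0, w1, w2, w3}.
    Box (s or Box (q or p)) holds at w0, so Dia Box (s or Box (q or p)) is true at w1.
      At w0: no accessible worlds, so Box (s or Box (q or p)) holds vacuously.
Satisfying worlds: {w1, w2, w3}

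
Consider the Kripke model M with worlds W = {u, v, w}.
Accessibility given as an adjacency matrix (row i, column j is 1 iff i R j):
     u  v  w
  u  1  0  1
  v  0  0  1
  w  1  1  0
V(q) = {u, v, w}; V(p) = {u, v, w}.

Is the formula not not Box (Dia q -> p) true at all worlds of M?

Yes

Recall that Box ψ holds at a world iff ψ holds at every accessible world, and Dia ψ holds iff ψ holds at some accessible world.
Let φ = not not Box (Dia q -> p). Evaluate φ at each world:
  u (successors {u, w}): φ is true.
  v (successors {w}): φ is true.
  w (successors {u, v}): φ is true.
For instance, at v:
  At v: not Box (Dia q -> p) is false, so not not Box (Dia q -> p) is true.
    At v: Box (Dia q -> p) is true, so not Box (Dia q -> p) is false.
      At v: Box (Dia q -> p) requires Dia q -> p at every successor {w}.
        At w: Dia q -> p is true.
      So Box (Dia q -> p) is true at v.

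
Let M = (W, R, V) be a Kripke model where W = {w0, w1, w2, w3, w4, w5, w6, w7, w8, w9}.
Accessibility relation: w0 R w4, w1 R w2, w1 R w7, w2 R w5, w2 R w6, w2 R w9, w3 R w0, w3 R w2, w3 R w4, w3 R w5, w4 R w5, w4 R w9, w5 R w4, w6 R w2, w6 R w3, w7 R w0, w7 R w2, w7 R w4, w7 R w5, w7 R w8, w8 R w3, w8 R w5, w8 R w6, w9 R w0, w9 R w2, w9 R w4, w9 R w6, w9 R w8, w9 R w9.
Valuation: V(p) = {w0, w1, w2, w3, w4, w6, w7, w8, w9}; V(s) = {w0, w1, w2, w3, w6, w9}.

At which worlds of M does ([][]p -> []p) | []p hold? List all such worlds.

Recall that []ψ holds at a world iff ψ holds at every accessible world, and <>ψ holds iff ψ holds at some accessible world.
Let φ = ([][]p -> []p) | []p. Evaluate φ at each world:
  w0 (successors {w4}): φ is true.
  w1 (successors {w2, w7}): φ is true.
  w2 (successors {w5, w6, w9}): φ is false.
  w3 (successors {w0, w2, w4, w5}): φ is true.
  w4 (successors {w5, w9}): φ is false.
  w5 (successors {w4}): φ is true.
  w6 (successors {w2, w3}): φ is true.
  w7 (successors {w0, w2, w4, w5, w8}): φ is true.
  w8 (successors {w3, w5, w6}): φ is true.
  w9 (successors {w0, w2, w4, w6, w8, w9}): φ is true.
For instance, at w8:
  At w8: [][]p -> []p is true, []p is false, so ([][]p -> []p) | []p is true.
    At w8: [][]p is false, []p is false, so [][]p -> []p is true.
      At w8: [][]p requires []p at every successor {w3, w5, w6}.
        []p fails at w3, so [][]p is false at w8.
      At w8: []p requires p at every successor {w3, w5, w6}.
        p fails at w5, so []p is false at w8.
    At w8: []p requires p at every successor {w3, w5, w6}.
      p fails at w5, so []p is false at w8.
Satisfying worlds: {w0, w1, w3, w5, w6, w7, w8, w9}

w0, w1, w3, w5, w6, w7, w8, w9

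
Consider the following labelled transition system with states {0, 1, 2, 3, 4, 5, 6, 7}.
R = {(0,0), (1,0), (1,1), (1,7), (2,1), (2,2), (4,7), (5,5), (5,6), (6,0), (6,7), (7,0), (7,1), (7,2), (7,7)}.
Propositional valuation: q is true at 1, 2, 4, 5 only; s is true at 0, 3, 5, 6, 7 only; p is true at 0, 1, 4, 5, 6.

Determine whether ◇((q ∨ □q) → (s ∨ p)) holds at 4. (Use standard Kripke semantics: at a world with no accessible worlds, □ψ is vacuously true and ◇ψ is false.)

At 4: ◇((q ∨ □q) → (s ∨ p)) requires (q ∨ □q) → (s ∨ p) at some successor in {7}.
  (q ∨ □q) → (s ∨ p) holds at 7, so ◇((q ∨ □q) → (s ∨ p)) is true at 4.
    At 7: q ∨ □q is false, s ∨ p is true, so (q ∨ □q) → (s ∨ p) is true.
      At 7: q is false, □q is false, so q ∨ □q is false.

Yes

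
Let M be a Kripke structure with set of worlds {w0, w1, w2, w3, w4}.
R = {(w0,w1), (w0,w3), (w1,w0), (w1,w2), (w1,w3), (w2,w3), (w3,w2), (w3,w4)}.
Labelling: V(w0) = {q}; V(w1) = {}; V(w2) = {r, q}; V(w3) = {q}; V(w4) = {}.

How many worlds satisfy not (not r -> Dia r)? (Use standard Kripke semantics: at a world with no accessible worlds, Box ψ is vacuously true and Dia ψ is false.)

Let φ = not (not r -> Dia r). Evaluate φ at each world:
  w0 (successors {w1, w3}): φ is true.
  w1 (successors {w0, w2, w3}): φ is false.
  w2 (successors {w3}): φ is false.
  w3 (successors {w2, w4}): φ is false.
  w4 (successors ∅): φ is true.
For instance, at w0:
  At w0: not r -> Dia r is false, so not (not r -> Dia r) is true.
    At w0: not r is true, Dia r is false, so not r -> Dia r is false.
      At w0: Dia r requires r at some successor in {w1, w3}.
        At w1: r is false.
        At w3: r is false.
      So Dia r is false at w0.
Satisfying worlds: {w0, w4}

2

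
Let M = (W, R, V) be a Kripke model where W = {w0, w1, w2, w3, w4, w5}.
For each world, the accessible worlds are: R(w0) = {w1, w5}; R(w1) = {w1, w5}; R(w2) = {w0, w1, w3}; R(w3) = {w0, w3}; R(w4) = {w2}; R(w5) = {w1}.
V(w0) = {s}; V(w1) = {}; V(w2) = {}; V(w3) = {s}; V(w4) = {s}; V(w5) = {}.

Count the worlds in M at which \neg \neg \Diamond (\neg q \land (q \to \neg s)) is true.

6

Let φ = \neg \neg \Diamond (\neg q \land (q \to \neg s)). Evaluate φ at each world:
  w0 (successors {w1, w5}): φ is true.
  w1 (successors {w1, w5}): φ is true.
  w2 (successors {w0, w1, w3}): φ is true.
  w3 (successors {w0, w3}): φ is true.
  w4 (successors {w2}): φ is true.
  w5 (successors {w1}): φ is true.
For instance, at w1:
  At w1: \neg \Diamond (\neg q \land (q \to \neg s)) is false, so \neg \neg \Diamond (\neg q \land (q \to \neg s)) is true.
    At w1: \Diamond (\neg q \land (q \to \neg s)) is true, so \neg \Diamond (\neg q \land (q \to \neg s)) is false.
      At w1: \Diamond (\neg q \land (q \to \neg s)) requires \neg q \land (q \to \neg s) at some successor in {w1, w5}.
        \neg q \land (q \to \neg s) holds at w1, so \Diamond (\neg q \land (q \to \neg s)) is true at w1.
Satisfying worlds: {w0, w1, w2, w3, w4, w5}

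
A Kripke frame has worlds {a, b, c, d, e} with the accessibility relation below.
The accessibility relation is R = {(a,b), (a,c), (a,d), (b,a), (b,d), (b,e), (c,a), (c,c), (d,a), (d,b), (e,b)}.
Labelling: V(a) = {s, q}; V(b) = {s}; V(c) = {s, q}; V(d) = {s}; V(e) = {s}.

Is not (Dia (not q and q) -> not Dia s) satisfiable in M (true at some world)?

Let φ = not (Dia (not q and q) -> not Dia s). Evaluate φ at each world:
  a (successors {b, c, d}): φ is false.
  b (successors {a, d, e}): φ is false.
  c (successors {a, c}): φ is false.
  d (successors {a, b}): φ is false.
  e (successors {b}): φ is false.
For instance, at a:
  At a: Dia (not q and q) -> not Dia s is true, so not (Dia (not q and q) -> not Dia s) is false.
    At a: Dia (not q and q) is false, not Dia s is false, so Dia (not q and q) -> not Dia s is true.
      At a: Dia (not q and q) requires not q and q at some successor in {b, c, d}.
        At b: not q and q is false.
        At c: not q and q is false.
        At d: not q and q is false.
      So Dia (not q and q) is false at a.
      At a: Dia s is true, so not Dia s is false.

No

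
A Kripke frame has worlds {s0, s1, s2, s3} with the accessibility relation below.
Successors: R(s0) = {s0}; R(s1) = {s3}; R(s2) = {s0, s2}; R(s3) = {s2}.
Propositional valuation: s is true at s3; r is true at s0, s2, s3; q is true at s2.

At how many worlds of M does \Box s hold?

1

Let φ = \Box s. Evaluate φ at each world:
  s0 (successors {s0}): φ is false.
  s1 (successors {s3}): φ is true.
  s2 (successors {s0, s2}): φ is false.
  s3 (successors {s2}): φ is false.
For instance, at s1:
  At s1: \Box s requires s at every successor {s3}.
    At s3: s is true.
  So \Box s is true at s1.
Satisfying worlds: {s1}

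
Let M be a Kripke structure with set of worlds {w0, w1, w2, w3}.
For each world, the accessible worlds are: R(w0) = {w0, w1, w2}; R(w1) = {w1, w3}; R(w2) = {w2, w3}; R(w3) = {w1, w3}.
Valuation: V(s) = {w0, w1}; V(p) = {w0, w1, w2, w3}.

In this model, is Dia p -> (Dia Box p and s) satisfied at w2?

No

At w2: Dia p is true, Dia Box p and s is false, so Dia p -> (Dia Box p and s) is false.
  At w2: Dia p requires p at some successor in {w2, w3}.
    p holds at w2, so Dia p is true at w2.
  At w2: Dia Box p is true, s is false, so Dia Box p and s is false.
    At w2: Dia Box p requires Box p at some successor in {w2, w3}.
      Box p holds at w2, so Dia Box p is true at w2.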